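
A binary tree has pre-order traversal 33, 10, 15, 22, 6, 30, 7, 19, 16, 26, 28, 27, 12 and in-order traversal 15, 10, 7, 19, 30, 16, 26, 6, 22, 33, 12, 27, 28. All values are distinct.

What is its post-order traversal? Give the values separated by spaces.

The first element of pre-order is the root; it splits in-order into left and right subtrees.
Root 33: left subtree has 9 nodes {15, 10, 7, 19, 30, 16, 26, 6, 22}, right has 3 {12, 27, 28}.
  Root 10: left subtree has 1 node {15}, right has 7 {7, 19, 30, 16, 26, 6, 22}.
    Root 22: left subtree has 6 nodes {7, 19, 30, 16, 26, 6}, right has 0 { }.
      Root 6: left subtree has 5 nodes {7, 19, 30, 16, 26}, right has 0 { }.
        Root 30: left subtree has 2 nodes {7, 19}, right has 2 {16, 26}.
          Root 7: left subtree has 0 nodes { }, right has 1 {19}.
          Root 16: left subtree has 0 nodes { }, right has 1 {26}.
  Root 28: left subtree has 2 nodes {12, 27}, right has 0 { }.
    Root 27: left subtree has 1 node {12}, right has 0 { }.

15 19 7 26 16 30 6 22 10 12 27 28 33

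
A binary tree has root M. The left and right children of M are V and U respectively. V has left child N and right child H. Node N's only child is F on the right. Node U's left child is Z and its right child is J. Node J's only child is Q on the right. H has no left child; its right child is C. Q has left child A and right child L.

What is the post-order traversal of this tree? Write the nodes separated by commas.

F, N, C, H, V, Z, A, L, Q, J, U, M

Post-order visits the left subtree, then the right subtree, then the node.
At M: go left to V.
  At V: go left to N.
    At N: no left child.
    At N: go right to F.
      F is a leaf — visit F.
    Visit N.
  At V: go right to H.
    At H: no left child.
    At H: go right to C.
      C is a leaf — visit C.
    Visit H.
  Visit V.
At M: go right to U.
  At U: go left to Z.
    Z is a leaf — visit Z.
  At U: go right to J.
    At J: no left child.
    At J: go right to Q.
      At Q: go left to A.
        A is a leaf — visit A.
      At Q: go right to L.
        L is a leaf — visit L.
      Visit Q.
    Visit J.
  Visit U.
Visit M.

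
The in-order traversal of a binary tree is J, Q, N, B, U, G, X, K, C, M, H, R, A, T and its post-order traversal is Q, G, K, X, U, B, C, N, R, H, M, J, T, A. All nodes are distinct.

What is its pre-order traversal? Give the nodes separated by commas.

A, J, M, N, Q, C, B, U, X, G, K, H, R, T

The last element of post-order is the root; it splits in-order into left and right subtrees.
Root A: left subtree has 12 nodes {J, Q, N, B, U, G, X, K, C, M, H, R}, right has 1 {T}.
  Root J: left subtree has 0 nodes { }, right has 11 {Q, N, B, U, G, X, K, C, M, H, R}.
    Root M: left subtree has 8 nodes {Q, N, B, U, G, X, K, C}, right has 2 {H, R}.
      Root N: left subtree has 1 node {Q}, right has 6 {B, U, G, X, K, C}.
        Root C: left subtree has 5 nodes {B, U, G, X, K}, right has 0 { }.
          Root B: left subtree has 0 nodes { }, right has 4 {U, G, X, K}.
            Root U: left subtree has 0 nodes { }, right has 3 {G, X, K}.
              Root X: left subtree has 1 node {G}, right has 1 {K}.
      Root H: left subtree has 0 nodes { }, right has 1 {R}.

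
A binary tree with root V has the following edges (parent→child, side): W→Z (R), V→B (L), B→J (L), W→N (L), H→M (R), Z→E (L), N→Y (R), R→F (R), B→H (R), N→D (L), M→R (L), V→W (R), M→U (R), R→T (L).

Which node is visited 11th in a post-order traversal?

Post-order visits the left subtree, then the right subtree, then the node.
At V: go left to B.
  At B: go left to J.
    J is a leaf — visit J.
  At B: go right to H.
    At H: no left child.
    At H: go right to M.
      At M: go left to R.
        At R: go left to T.
          T is a leaf — visit T.
        At R: go right to F.
          F is a leaf — visit F.
        Visit R.
      At M: go right to U.
        U is a leaf — visit U.
      Visit M.
    Visit H.
  Visit B.
At V: go right to W.
  At W: go left to N.
    At N: go left to D.
      D is a leaf — visit D.
    At N: go right to Y.
      Y is a leaf — visit Y.
    Visit N.
  At W: go right to Z.
    At Z: go left to E.
      E is a leaf — visit E.
    At Z: no right child.
    Visit Z.
  Visit W.
Visit V.
Full post-order sequence: J, T, F, R, U, M, H, B, D, Y, N, E, Z, W, V.

N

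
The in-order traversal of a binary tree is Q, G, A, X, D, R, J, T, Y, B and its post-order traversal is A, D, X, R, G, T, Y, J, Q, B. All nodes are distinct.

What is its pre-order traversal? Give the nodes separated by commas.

B, Q, J, G, R, X, A, D, Y, T

The last element of post-order is the root; it splits in-order into left and right subtrees.
Root B: left subtree has 9 nodes {Q, G, A, X, D, R, J, T, Y}, right has 0 { }.
  Root Q: left subtree has 0 nodes { }, right has 8 {G, A, X, D, R, J, T, Y}.
    Root J: left subtree has 5 nodes {G, A, X, D, R}, right has 2 {T, Y}.
      Root G: left subtree has 0 nodes { }, right has 4 {A, X, D, R}.
        Root R: left subtree has 3 nodes {A, X, D}, right has 0 { }.
          Root X: left subtree has 1 node {A}, right has 1 {D}.
      Root Y: left subtree has 1 node {T}, right has 0 { }.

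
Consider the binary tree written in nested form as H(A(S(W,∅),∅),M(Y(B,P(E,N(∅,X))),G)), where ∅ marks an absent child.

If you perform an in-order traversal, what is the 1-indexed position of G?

12

In-order visits the left subtree, then the node, then the right subtree.
At H: go left to A.
  At A: go left to S.
    At S: go left to W.
      W is a leaf — visit W.
    Visit S.
    At S: no right child.
  Visit A.
  At A: no right child.
Visit H.
At H: go right to M.
  At M: go left to Y.
    At Y: go left to B.
      B is a leaf — visit B.
    Visit Y.
    At Y: go right to P.
      At P: go left to E.
        E is a leaf — visit E.
      Visit P.
      At P: go right to N.
        At N: no left child.
        Visit N.
        At N: go right to X.
          X is a leaf — visit X.
  Visit M.
  At M: go right to G.
    G is a leaf — visit G.
Full in-order sequence: W, S, A, H, B, Y, E, P, N, X, M, G.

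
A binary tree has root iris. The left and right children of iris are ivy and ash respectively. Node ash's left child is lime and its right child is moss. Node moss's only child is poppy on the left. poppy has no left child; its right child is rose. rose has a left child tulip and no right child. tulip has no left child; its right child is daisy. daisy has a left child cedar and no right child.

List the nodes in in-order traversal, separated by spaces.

ivy iris lime ash poppy tulip cedar daisy rose moss

In-order visits the left subtree, then the node, then the right subtree.
At iris: go left to ivy.
  ivy is a leaf — visit ivy.
Visit iris.
At iris: go right to ash.
  At ash: go left to lime.
    lime is a leaf — visit lime.
  Visit ash.
  At ash: go right to moss.
    At moss: go left to poppy.
      At poppy: no left child.
      Visit poppy.
      At poppy: go right to rose.
        At rose: go left to tulip.
          At tulip: no left child.
          Visit tulip.
          At tulip: go right to daisy.
            At daisy: go left to cedar.
              cedar is a leaf — visit cedar.
            Visit daisy.
            At daisy: no right child.
        Visit rose.
        At rose: no right child.
    Visit moss.
    At moss: no right child.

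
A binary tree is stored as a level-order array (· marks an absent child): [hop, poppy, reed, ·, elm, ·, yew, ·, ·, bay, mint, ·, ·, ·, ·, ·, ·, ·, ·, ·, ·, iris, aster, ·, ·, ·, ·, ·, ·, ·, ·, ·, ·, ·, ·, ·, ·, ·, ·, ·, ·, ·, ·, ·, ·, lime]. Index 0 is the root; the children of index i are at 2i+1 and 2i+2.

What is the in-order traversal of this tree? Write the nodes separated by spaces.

poppy bay elm iris mint lime aster hop reed yew

In-order visits the left subtree, then the node, then the right subtree.
At hop: go left to poppy.
  At poppy: no left child.
  Visit poppy.
  At poppy: go right to elm.
    At elm: go left to bay.
      bay is a leaf — visit bay.
    Visit elm.
    At elm: go right to mint.
      At mint: go left to iris.
        iris is a leaf — visit iris.
      Visit mint.
      At mint: go right to aster.
        At aster: go left to lime.
          lime is a leaf — visit lime.
        Visit aster.
        At aster: no right child.
Visit hop.
At hop: go right to reed.
  At reed: no left child.
  Visit reed.
  At reed: go right to yew.
    yew is a leaf — visit yew.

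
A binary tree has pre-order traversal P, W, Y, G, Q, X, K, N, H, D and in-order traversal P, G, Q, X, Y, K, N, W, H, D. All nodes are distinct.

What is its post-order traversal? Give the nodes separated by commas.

X, Q, G, N, K, Y, D, H, W, P

The first element of pre-order is the root; it splits in-order into left and right subtrees.
Root P: left subtree has 0 nodes { }, right has 9 {G, Q, X, Y, K, N, W, H, D}.
  Root W: left subtree has 6 nodes {G, Q, X, Y, K, N}, right has 2 {H, D}.
    Root Y: left subtree has 3 nodes {G, Q, X}, right has 2 {K, N}.
      Root G: left subtree has 0 nodes { }, right has 2 {Q, X}.
        Root Q: left subtree has 0 nodes { }, right has 1 {X}.
      Root K: left subtree has 0 nodes { }, right has 1 {N}.
    Root H: left subtree has 0 nodes { }, right has 1 {D}.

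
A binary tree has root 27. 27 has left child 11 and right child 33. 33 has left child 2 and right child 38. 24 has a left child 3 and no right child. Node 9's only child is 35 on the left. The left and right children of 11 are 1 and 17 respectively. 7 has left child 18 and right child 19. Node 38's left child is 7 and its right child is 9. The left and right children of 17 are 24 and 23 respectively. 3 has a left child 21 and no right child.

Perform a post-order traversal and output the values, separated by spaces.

1 21 3 24 23 17 11 2 18 19 7 35 9 38 33 27

Post-order visits the left subtree, then the right subtree, then the node.
At 27: go left to 11.
  At 11: go left to 1.
    1 is a leaf — visit 1.
  At 11: go right to 17.
    At 17: go left to 24.
      At 24: go left to 3.
        At 3: go left to 21.
          21 is a leaf — visit 21.
        At 3: no right child.
        Visit 3.
      At 24: no right child.
      Visit 24.
    At 17: go right to 23.
      23 is a leaf — visit 23.
    Visit 17.
  Visit 11.
At 27: go right to 33.
  At 33: go left to 2.
    2 is a leaf — visit 2.
  At 33: go right to 38.
    At 38: go left to 7.
      At 7: go left to 18.
        18 is a leaf — visit 18.
      At 7: go right to 19.
        19 is a leaf — visit 19.
      Visit 7.
    At 38: go right to 9.
      At 9: go left to 35.
        35 is a leaf — visit 35.
      At 9: no right child.
      Visit 9.
    Visit 38.
  Visit 33.
Visit 27.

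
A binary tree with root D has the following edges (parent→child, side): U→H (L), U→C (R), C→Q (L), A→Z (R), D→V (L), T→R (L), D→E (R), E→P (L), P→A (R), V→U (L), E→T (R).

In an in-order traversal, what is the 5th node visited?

In-order visits the left subtree, then the node, then the right subtree.
At D: go left to V.
  At V: go left to U.
    At U: go left to H.
      H is a leaf — visit H.
    Visit U.
    At U: go right to C.
      At C: go left to Q.
        Q is a leaf — visit Q.
      Visit C.
      At C: no right child.
  Visit V.
  At V: no right child.
Visit D.
At D: go right to E.
  At E: go left to P.
    At P: no left child.
    Visit P.
    At P: go right to A.
      At A: no left child.
      Visit A.
      At A: go right to Z.
        Z is a leaf — visit Z.
  Visit E.
  At E: go right to T.
    At T: go left to R.
      R is a leaf — visit R.
    Visit T.
    At T: no right child.
Full in-order sequence: H, U, Q, C, V, D, P, A, Z, E, R, T.

V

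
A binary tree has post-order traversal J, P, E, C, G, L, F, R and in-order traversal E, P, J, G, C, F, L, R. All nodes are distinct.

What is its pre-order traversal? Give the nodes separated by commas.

R, F, G, E, P, J, C, L

The last element of post-order is the root; it splits in-order into left and right subtrees.
Root R: left subtree has 7 nodes {E, P, J, G, C, F, L}, right has 0 { }.
  Root F: left subtree has 5 nodes {E, P, J, G, C}, right has 1 {L}.
    Root G: left subtree has 3 nodes {E, P, J}, right has 1 {C}.
      Root E: left subtree has 0 nodes { }, right has 2 {P, J}.
        Root P: left subtree has 0 nodes { }, right has 1 {J}.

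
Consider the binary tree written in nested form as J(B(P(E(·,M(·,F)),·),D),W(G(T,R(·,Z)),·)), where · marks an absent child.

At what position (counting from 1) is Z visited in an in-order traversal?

In-order visits the left subtree, then the node, then the right subtree.
At J: go left to B.
  At B: go left to P.
    At P: go left to E.
      At E: no left child.
      Visit E.
      At E: go right to M.
        At M: no left child.
        Visit M.
        At M: go right to F.
          F is a leaf — visit F.
    Visit P.
    At P: no right child.
  Visit B.
  At B: go right to D.
    D is a leaf — visit D.
Visit J.
At J: go right to W.
  At W: go left to G.
    At G: go left to T.
      T is a leaf — visit T.
    Visit G.
    At G: go right to R.
      At R: no left child.
      Visit R.
      At R: go right to Z.
        Z is a leaf — visit Z.
  Visit W.
  At W: no right child.
Full in-order sequence: E, M, F, P, B, D, J, T, G, R, Z, W.

11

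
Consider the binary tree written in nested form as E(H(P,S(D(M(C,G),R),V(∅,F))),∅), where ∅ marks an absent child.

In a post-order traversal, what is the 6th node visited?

Post-order visits the left subtree, then the right subtree, then the node.
At E: go left to H.
  At H: go left to P.
    P is a leaf — visit P.
  At H: go right to S.
    At S: go left to D.
      At D: go left to M.
        At M: go left to C.
          C is a leaf — visit C.
        At M: go right to G.
          G is a leaf — visit G.
        Visit M.
      At D: go right to R.
        R is a leaf — visit R.
      Visit D.
    At S: go right to V.
      At V: no left child.
      At V: go right to F.
        F is a leaf — visit F.
      Visit V.
    Visit S.
  Visit H.
At E: no right child.
Visit E.
Full post-order sequence: P, C, G, M, R, D, F, V, S, H, E.

D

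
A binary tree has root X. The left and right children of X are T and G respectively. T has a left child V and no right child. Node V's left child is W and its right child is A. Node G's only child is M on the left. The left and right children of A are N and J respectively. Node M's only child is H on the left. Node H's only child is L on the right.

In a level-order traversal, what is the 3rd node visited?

G

Level-order visits nodes level by level from the root, left to right within each level.
Level 0: X
Level 1: T, G
Level 2: V, M
Level 3: W, A, H
Level 4: N, J, L
Full level-order sequence: X, T, G, V, M, W, A, H, N, J, L.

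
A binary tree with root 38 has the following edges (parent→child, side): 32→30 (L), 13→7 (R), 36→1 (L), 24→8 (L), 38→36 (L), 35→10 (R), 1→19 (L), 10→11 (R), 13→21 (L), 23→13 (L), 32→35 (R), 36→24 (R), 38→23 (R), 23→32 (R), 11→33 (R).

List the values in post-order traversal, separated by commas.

19, 1, 8, 24, 36, 21, 7, 13, 30, 33, 11, 10, 35, 32, 23, 38

Post-order visits the left subtree, then the right subtree, then the node.
At 38: go left to 36.
  At 36: go left to 1.
    At 1: go left to 19.
      19 is a leaf — visit 19.
    At 1: no right child.
    Visit 1.
  At 36: go right to 24.
    At 24: go left to 8.
      8 is a leaf — visit 8.
    At 24: no right child.
    Visit 24.
  Visit 36.
At 38: go right to 23.
  At 23: go left to 13.
    At 13: go left to 21.
      21 is a leaf — visit 21.
    At 13: go right to 7.
      7 is a leaf — visit 7.
    Visit 13.
  At 23: go right to 32.
    At 32: go left to 30.
      30 is a leaf — visit 30.
    At 32: go right to 35.
      At 35: no left child.
      At 35: go right to 10.
        At 10: no left child.
        At 10: go right to 11.
          At 11: no left child.
          At 11: go right to 33.
            33 is a leaf — visit 33.
          Visit 11.
        Visit 10.
      Visit 35.
    Visit 32.
  Visit 23.
Visit 38.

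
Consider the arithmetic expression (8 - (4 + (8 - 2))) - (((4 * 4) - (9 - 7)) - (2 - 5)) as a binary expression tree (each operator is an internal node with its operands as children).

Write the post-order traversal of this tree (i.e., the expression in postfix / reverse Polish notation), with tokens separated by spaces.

Post-order on an expression tree gives postfix notation: for each operator, emit left operand, right operand, then the operator.

8 4 8 2 - + - 4 4 * 9 7 - - 2 5 - - -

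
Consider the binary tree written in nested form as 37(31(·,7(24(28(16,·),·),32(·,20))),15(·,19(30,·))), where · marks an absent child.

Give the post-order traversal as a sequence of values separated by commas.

16, 28, 24, 20, 32, 7, 31, 30, 19, 15, 37

Post-order visits the left subtree, then the right subtree, then the node.
At 37: go left to 31.
  At 31: no left child.
  At 31: go right to 7.
    At 7: go left to 24.
      At 24: go left to 28.
        At 28: go left to 16.
          16 is a leaf — visit 16.
        At 28: no right child.
        Visit 28.
      At 24: no right child.
      Visit 24.
    At 7: go right to 32.
      At 32: no left child.
      At 32: go right to 20.
        20 is a leaf — visit 20.
      Visit 32.
    Visit 7.
  Visit 31.
At 37: go right to 15.
  At 15: no left child.
  At 15: go right to 19.
    At 19: go left to 30.
      30 is a leaf — visit 30.
    At 19: no right child.
    Visit 19.
  Visit 15.
Visit 37.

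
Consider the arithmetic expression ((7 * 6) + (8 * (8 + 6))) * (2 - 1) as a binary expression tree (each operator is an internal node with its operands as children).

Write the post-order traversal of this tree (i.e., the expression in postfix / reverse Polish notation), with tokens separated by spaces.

Post-order on an expression tree gives postfix notation: for each operator, emit left operand, right operand, then the operator.

7 6 * 8 8 6 + * + 2 1 - *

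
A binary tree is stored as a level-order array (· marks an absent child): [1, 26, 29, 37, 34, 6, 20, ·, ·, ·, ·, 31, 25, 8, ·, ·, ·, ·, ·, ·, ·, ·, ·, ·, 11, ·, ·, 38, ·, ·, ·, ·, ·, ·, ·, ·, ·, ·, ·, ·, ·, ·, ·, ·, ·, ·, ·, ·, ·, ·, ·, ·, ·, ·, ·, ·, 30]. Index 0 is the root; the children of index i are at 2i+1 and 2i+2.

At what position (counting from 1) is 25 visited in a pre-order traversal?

9

Pre-order visits the node, then its left subtree, then its right subtree.
Visit 1.
At 1: go left to 26.
  Visit 26.
  At 26: go left to 37.
    37 is a leaf — visit 37.
  At 26: go right to 34.
    34 is a leaf — visit 34.
At 1: go right to 29.
  Visit 29.
  At 29: go left to 6.
    Visit 6.
    At 6: go left to 31.
      Visit 31.
      At 31: no left child.
      At 31: go right to 11.
        11 is a leaf — visit 11.
    At 6: go right to 25.
      25 is a leaf — visit 25.
  At 29: go right to 20.
    Visit 20.
    At 20: go left to 8.
      Visit 8.
      At 8: go left to 38.
        Visit 38.
        At 38: no left child.
        At 38: go right to 30.
          30 is a leaf — visit 30.
      At 8: no right child.
    At 20: no right child.
Full pre-order sequence: 1, 26, 37, 34, 29, 6, 31, 11, 25, 20, 8, 38, 30.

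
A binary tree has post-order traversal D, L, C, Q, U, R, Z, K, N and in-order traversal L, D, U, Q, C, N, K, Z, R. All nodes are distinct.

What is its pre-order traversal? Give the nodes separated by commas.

The last element of post-order is the root; it splits in-order into left and right subtrees.
Root N: left subtree has 5 nodes {L, D, U, Q, C}, right has 3 {K, Z, R}.
  Root U: left subtree has 2 nodes {L, D}, right has 2 {Q, C}.
    Root L: left subtree has 0 nodes { }, right has 1 {D}.
    Root Q: left subtree has 0 nodes { }, right has 1 {C}.
  Root K: left subtree has 0 nodes { }, right has 2 {Z, R}.
    Root Z: left subtree has 0 nodes { }, right has 1 {R}.

N, U, L, D, Q, C, K, Z, R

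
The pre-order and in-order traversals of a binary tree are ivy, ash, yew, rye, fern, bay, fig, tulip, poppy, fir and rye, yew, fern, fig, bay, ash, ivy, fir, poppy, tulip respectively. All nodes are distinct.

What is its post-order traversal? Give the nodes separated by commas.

rye, fig, bay, fern, yew, ash, fir, poppy, tulip, ivy

The first element of pre-order is the root; it splits in-order into left and right subtrees.
Root ivy: left subtree has 6 nodes {rye, yew, fern, fig, bay, ash}, right has 3 {fir, poppy, tulip}.
  Root ash: left subtree has 5 nodes {rye, yew, fern, fig, bay}, right has 0 { }.
    Root yew: left subtree has 1 node {rye}, right has 3 {fern, fig, bay}.
      Root fern: left subtree has 0 nodes { }, right has 2 {fig, bay}.
        Root bay: left subtree has 1 node {fig}, right has 0 { }.
  Root tulip: left subtree has 2 nodes {fir, poppy}, right has 0 { }.
    Root poppy: left subtree has 1 node {fir}, right has 0 { }.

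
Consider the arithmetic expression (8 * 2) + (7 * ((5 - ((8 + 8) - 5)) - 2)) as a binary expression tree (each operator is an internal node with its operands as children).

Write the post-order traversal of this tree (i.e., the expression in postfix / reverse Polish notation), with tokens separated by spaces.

Post-order on an expression tree gives postfix notation: for each operator, emit left operand, right operand, then the operator.

8 2 * 7 5 8 8 + 5 - - 2 - * +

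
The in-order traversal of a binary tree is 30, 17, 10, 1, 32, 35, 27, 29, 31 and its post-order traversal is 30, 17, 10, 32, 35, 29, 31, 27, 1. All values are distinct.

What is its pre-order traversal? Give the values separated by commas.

1, 10, 17, 30, 27, 35, 32, 31, 29

The last element of post-order is the root; it splits in-order into left and right subtrees.
Root 1: left subtree has 3 nodes {30, 17, 10}, right has 5 {32, 35, 27, 29, 31}.
  Root 10: left subtree has 2 nodes {30, 17}, right has 0 { }.
    Root 17: left subtree has 1 node {30}, right has 0 { }.
  Root 27: left subtree has 2 nodes {32, 35}, right has 2 {29, 31}.
    Root 35: left subtree has 1 node {32}, right has 0 { }.
    Root 31: left subtree has 1 node {29}, right has 0 { }.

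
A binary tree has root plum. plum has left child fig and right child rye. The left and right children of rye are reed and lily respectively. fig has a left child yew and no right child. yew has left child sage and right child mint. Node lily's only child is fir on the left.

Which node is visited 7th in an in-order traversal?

rye

In-order visits the left subtree, then the node, then the right subtree.
At plum: go left to fig.
  At fig: go left to yew.
    At yew: go left to sage.
      sage is a leaf — visit sage.
    Visit yew.
    At yew: go right to mint.
      mint is a leaf — visit mint.
  Visit fig.
  At fig: no right child.
Visit plum.
At plum: go right to rye.
  At rye: go left to reed.
    reed is a leaf — visit reed.
  Visit rye.
  At rye: go right to lily.
    At lily: go left to fir.
      fir is a leaf — visit fir.
    Visit lily.
    At lily: no right child.
Full in-order sequence: sage, yew, mint, fig, plum, reed, rye, fir, lily.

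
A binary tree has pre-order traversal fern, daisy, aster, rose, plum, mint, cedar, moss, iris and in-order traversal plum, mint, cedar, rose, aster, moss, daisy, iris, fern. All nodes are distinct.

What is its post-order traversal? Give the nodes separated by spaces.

cedar mint plum rose moss aster iris daisy fern

The first element of pre-order is the root; it splits in-order into left and right subtrees.
Root fern: left subtree has 8 nodes {plum, mint, cedar, rose, aster, moss, daisy, iris}, right has 0 { }.
  Root daisy: left subtree has 6 nodes {plum, mint, cedar, rose, aster, moss}, right has 1 {iris}.
    Root aster: left subtree has 4 nodes {plum, mint, cedar, rose}, right has 1 {moss}.
      Root rose: left subtree has 3 nodes {plum, mint, cedar}, right has 0 { }.
        Root plum: left subtree has 0 nodes { }, right has 2 {mint, cedar}.
          Root mint: left subtree has 0 nodes { }, right has 1 {cedar}.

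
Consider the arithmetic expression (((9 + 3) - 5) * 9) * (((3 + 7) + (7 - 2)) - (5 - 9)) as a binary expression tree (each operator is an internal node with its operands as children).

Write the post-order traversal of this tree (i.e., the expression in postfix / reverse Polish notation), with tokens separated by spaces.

Post-order on an expression tree gives postfix notation: for each operator, emit left operand, right operand, then the operator.

9 3 + 5 - 9 * 3 7 + 7 2 - + 5 9 - - *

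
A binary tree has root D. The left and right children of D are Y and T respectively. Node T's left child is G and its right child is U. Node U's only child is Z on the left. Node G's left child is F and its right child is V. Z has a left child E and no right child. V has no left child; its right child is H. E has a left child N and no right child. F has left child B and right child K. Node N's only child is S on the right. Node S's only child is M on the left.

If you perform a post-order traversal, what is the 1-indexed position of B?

2

Post-order visits the left subtree, then the right subtree, then the node.
At D: go left to Y.
  Y is a leaf — visit Y.
At D: go right to T.
  At T: go left to G.
    At G: go left to F.
      At F: go left to B.
        B is a leaf — visit B.
      At F: go right to K.
        K is a leaf — visit K.
      Visit F.
    At G: go right to V.
      At V: no left child.
      At V: go right to H.
        H is a leaf — visit H.
      Visit V.
    Visit G.
  At T: go right to U.
    At U: go left to Z.
      At Z: go left to E.
        At E: go left to N.
          At N: no left child.
          At N: go right to S.
            At S: go left to M.
              M is a leaf — visit M.
            At S: no right child.
            Visit S.
          Visit N.
        At E: no right child.
        Visit E.
      At Z: no right child.
      Visit Z.
    At U: no right child.
    Visit U.
  Visit T.
Visit D.
Full post-order sequence: Y, B, K, F, H, V, G, M, S, N, E, Z, U, T, D.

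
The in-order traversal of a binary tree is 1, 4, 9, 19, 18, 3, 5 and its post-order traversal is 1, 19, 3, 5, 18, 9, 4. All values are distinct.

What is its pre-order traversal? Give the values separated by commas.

4, 1, 9, 18, 19, 5, 3

The last element of post-order is the root; it splits in-order into left and right subtrees.
Root 4: left subtree has 1 node {1}, right has 5 {9, 19, 18, 3, 5}.
  Root 9: left subtree has 0 nodes { }, right has 4 {19, 18, 3, 5}.
    Root 18: left subtree has 1 node {19}, right has 2 {3, 5}.
      Root 5: left subtree has 1 node {3}, right has 0 { }.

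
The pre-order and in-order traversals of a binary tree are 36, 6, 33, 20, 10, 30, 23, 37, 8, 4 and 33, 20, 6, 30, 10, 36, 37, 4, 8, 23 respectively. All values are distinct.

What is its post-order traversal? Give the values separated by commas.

20, 33, 30, 10, 6, 4, 8, 37, 23, 36

The first element of pre-order is the root; it splits in-order into left and right subtrees.
Root 36: left subtree has 5 nodes {33, 20, 6, 30, 10}, right has 4 {37, 4, 8, 23}.
  Root 6: left subtree has 2 nodes {33, 20}, right has 2 {30, 10}.
    Root 33: left subtree has 0 nodes { }, right has 1 {20}.
    Root 10: left subtree has 1 node {30}, right has 0 { }.
  Root 23: left subtree has 3 nodes {37, 4, 8}, right has 0 { }.
    Root 37: left subtree has 0 nodes { }, right has 2 {4, 8}.
      Root 8: left subtree has 1 node {4}, right has 0 { }.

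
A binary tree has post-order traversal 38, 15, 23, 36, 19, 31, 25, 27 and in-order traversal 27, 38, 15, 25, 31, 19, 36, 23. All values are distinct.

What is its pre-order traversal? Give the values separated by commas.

The last element of post-order is the root; it splits in-order into left and right subtrees.
Root 27: left subtree has 0 nodes { }, right has 7 {38, 15, 25, 31, 19, 36, 23}.
  Root 25: left subtree has 2 nodes {38, 15}, right has 4 {31, 19, 36, 23}.
    Root 15: left subtree has 1 node {38}, right has 0 { }.
    Root 31: left subtree has 0 nodes { }, right has 3 {19, 36, 23}.
      Root 19: left subtree has 0 nodes { }, right has 2 {36, 23}.
        Root 36: left subtree has 0 nodes { }, right has 1 {23}.

27, 25, 15, 38, 31, 19, 36, 23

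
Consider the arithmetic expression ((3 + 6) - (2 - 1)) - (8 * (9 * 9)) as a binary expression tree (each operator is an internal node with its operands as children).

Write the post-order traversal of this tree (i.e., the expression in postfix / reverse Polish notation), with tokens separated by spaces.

3 6 + 2 1 - - 8 9 9 * * -

Post-order on an expression tree gives postfix notation: for each operator, emit left operand, right operand, then the operator.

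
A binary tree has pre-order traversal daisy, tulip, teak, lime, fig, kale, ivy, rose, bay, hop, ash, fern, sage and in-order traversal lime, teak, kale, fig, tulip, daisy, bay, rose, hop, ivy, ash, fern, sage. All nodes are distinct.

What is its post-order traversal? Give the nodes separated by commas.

lime, kale, fig, teak, tulip, bay, hop, rose, sage, fern, ash, ivy, daisy

The first element of pre-order is the root; it splits in-order into left and right subtrees.
Root daisy: left subtree has 5 nodes {lime, teak, kale, fig, tulip}, right has 7 {bay, rose, hop, ivy, ash, fern, sage}.
  Root tulip: left subtree has 4 nodes {lime, teak, kale, fig}, right has 0 { }.
    Root teak: left subtree has 1 node {lime}, right has 2 {kale, fig}.
      Root fig: left subtree has 1 node {kale}, right has 0 { }.
  Root ivy: left subtree has 3 nodes {bay, rose, hop}, right has 3 {ash, fern, sage}.
    Root rose: left subtree has 1 node {bay}, right has 1 {hop}.
    Root ash: left subtree has 0 nodes { }, right has 2 {fern, sage}.
      Root fern: left subtree has 0 nodes { }, right has 1 {sage}.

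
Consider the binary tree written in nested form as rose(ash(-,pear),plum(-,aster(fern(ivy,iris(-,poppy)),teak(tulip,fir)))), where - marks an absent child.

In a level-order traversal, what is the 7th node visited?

teak

Level-order visits nodes level by level from the root, left to right within each level.
Level 0: rose
Level 1: ash, plum
Level 2: pear, aster
Level 3: fern, teak
Level 4: ivy, iris, tulip, fir
Level 5: poppy
Full level-order sequence: rose, ash, plum, pear, aster, fern, teak, ivy, iris, tulip, fir, poppy.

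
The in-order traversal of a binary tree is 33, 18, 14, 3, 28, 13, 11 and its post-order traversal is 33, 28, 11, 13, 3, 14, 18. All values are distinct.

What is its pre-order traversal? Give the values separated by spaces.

The last element of post-order is the root; it splits in-order into left and right subtrees.
Root 18: left subtree has 1 node {33}, right has 5 {14, 3, 28, 13, 11}.
  Root 14: left subtree has 0 nodes { }, right has 4 {3, 28, 13, 11}.
    Root 3: left subtree has 0 nodes { }, right has 3 {28, 13, 11}.
      Root 13: left subtree has 1 node {28}, right has 1 {11}.

18 33 14 3 13 28 11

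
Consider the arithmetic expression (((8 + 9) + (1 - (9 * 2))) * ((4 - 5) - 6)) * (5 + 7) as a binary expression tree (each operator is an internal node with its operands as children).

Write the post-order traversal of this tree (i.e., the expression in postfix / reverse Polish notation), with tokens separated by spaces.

8 9 + 1 9 2 * - + 4 5 - 6 - * 5 7 + *

Post-order on an expression tree gives postfix notation: for each operator, emit left operand, right operand, then the operator.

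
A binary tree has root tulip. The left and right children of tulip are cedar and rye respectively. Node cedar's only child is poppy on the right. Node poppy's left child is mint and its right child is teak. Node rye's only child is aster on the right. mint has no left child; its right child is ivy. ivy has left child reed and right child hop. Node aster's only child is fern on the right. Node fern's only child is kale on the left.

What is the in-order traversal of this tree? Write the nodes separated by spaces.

In-order visits the left subtree, then the node, then the right subtree.
At tulip: go left to cedar.
  At cedar: no left child.
  Visit cedar.
  At cedar: go right to poppy.
    At poppy: go left to mint.
      At mint: no left child.
      Visit mint.
      At mint: go right to ivy.
        At ivy: go left to reed.
          reed is a leaf — visit reed.
        Visit ivy.
        At ivy: go right to hop.
          hop is a leaf — visit hop.
    Visit poppy.
    At poppy: go right to teak.
      teak is a leaf — visit teak.
Visit tulip.
At tulip: go right to rye.
  At rye: no left child.
  Visit rye.
  At rye: go right to aster.
    At aster: no left child.
    Visit aster.
    At aster: go right to fern.
      At fern: go left to kale.
        kale is a leaf — visit kale.
      Visit fern.
      At fern: no right child.

cedar mint reed ivy hop poppy teak tulip rye aster kale fern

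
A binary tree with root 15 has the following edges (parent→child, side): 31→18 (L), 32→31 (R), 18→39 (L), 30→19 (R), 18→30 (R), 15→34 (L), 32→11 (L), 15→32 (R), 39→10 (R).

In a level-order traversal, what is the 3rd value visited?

32

Level-order visits nodes level by level from the root, left to right within each level.
Level 0: 15
Level 1: 34, 32
Level 2: 11, 31
Level 3: 18
Level 4: 39, 30
Level 5: 10, 19
Full level-order sequence: 15, 34, 32, 11, 31, 18, 39, 30, 10, 19.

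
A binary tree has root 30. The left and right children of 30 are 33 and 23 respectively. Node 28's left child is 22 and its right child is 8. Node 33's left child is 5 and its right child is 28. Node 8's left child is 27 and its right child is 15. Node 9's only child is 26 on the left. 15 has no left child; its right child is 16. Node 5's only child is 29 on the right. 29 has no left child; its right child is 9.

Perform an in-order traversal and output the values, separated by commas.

5, 29, 26, 9, 33, 22, 28, 27, 8, 15, 16, 30, 23

In-order visits the left subtree, then the node, then the right subtree.
At 30: go left to 33.
  At 33: go left to 5.
    At 5: no left child.
    Visit 5.
    At 5: go right to 29.
      At 29: no left child.
      Visit 29.
      At 29: go right to 9.
        At 9: go left to 26.
          26 is a leaf — visit 26.
        Visit 9.
        At 9: no right child.
  Visit 33.
  At 33: go right to 28.
    At 28: go left to 22.
      22 is a leaf — visit 22.
    Visit 28.
    At 28: go right to 8.
      At 8: go left to 27.
        27 is a leaf — visit 27.
      Visit 8.
      At 8: go right to 15.
        At 15: no left child.
        Visit 15.
        At 15: go right to 16.
          16 is a leaf — visit 16.
Visit 30.
At 30: go right to 23.
  23 is a leaf — visit 23.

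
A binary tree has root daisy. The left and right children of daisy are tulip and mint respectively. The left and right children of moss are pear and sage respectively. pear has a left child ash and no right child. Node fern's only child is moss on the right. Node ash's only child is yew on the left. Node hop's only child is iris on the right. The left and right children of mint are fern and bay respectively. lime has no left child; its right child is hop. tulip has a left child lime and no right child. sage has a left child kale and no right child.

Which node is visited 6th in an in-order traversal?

In-order visits the left subtree, then the node, then the right subtree.
At daisy: go left to tulip.
  At tulip: go left to lime.
    At lime: no left child.
    Visit lime.
    At lime: go right to hop.
      At hop: no left child.
      Visit hop.
      At hop: go right to iris.
        iris is a leaf — visit iris.
  Visit tulip.
  At tulip: no right child.
Visit daisy.
At daisy: go right to mint.
  At mint: go left to fern.
    At fern: no left child.
    Visit fern.
    At fern: go right to moss.
      At moss: go left to pear.
        At pear: go left to ash.
          At ash: go left to yew.
            yew is a leaf — visit yew.
          Visit ash.
          At ash: no right child.
        Visit pear.
        At pear: no right child.
      Visit moss.
      At moss: go right to sage.
        At sage: go left to kale.
          kale is a leaf — visit kale.
        Visit sage.
        At sage: no right child.
  Visit mint.
  At mint: go right to bay.
    bay is a leaf — visit bay.
Full in-order sequence: lime, hop, iris, tulip, daisy, fern, yew, ash, pear, moss, kale, sage, mint, bay.

fern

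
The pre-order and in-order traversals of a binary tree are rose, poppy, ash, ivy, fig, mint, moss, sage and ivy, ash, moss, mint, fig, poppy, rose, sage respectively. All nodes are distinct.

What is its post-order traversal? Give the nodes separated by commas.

ivy, moss, mint, fig, ash, poppy, sage, rose

The first element of pre-order is the root; it splits in-order into left and right subtrees.
Root rose: left subtree has 6 nodes {ivy, ash, moss, mint, fig, poppy}, right has 1 {sage}.
  Root poppy: left subtree has 5 nodes {ivy, ash, moss, mint, fig}, right has 0 { }.
    Root ash: left subtree has 1 node {ivy}, right has 3 {moss, mint, fig}.
      Root fig: left subtree has 2 nodes {moss, mint}, right has 0 { }.
        Root mint: left subtree has 1 node {moss}, right has 0 { }.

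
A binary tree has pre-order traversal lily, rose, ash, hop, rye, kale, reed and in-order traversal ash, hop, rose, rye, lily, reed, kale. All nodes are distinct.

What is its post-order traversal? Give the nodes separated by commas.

hop, ash, rye, rose, reed, kale, lily

The first element of pre-order is the root; it splits in-order into left and right subtrees.
Root lily: left subtree has 4 nodes {ash, hop, rose, rye}, right has 2 {reed, kale}.
  Root rose: left subtree has 2 nodes {ash, hop}, right has 1 {rye}.
    Root ash: left subtree has 0 nodes { }, right has 1 {hop}.
  Root kale: left subtree has 1 node {reed}, right has 0 { }.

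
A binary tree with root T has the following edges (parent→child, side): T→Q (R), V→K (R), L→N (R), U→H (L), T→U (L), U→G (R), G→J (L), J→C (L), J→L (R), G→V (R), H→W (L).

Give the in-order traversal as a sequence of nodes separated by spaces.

In-order visits the left subtree, then the node, then the right subtree.
At T: go left to U.
  At U: go left to H.
    At H: go left to W.
      W is a leaf — visit W.
    Visit H.
    At H: no right child.
  Visit U.
  At U: go right to G.
    At G: go left to J.
      At J: go left to C.
        C is a leaf — visit C.
      Visit J.
      At J: go right to L.
        At L: no left child.
        Visit L.
        At L: go right to N.
          N is a leaf — visit N.
    Visit G.
    At G: go right to V.
      At V: no left child.
      Visit V.
      At V: go right to K.
        K is a leaf — visit K.
Visit T.
At T: go right to Q.
  Q is a leaf — visit Q.

W H U C J L N G V K T Q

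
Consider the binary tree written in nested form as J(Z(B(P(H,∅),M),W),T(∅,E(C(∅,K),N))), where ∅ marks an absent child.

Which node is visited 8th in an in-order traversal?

T

In-order visits the left subtree, then the node, then the right subtree.
At J: go left to Z.
  At Z: go left to B.
    At B: go left to P.
      At P: go left to H.
        H is a leaf — visit H.
      Visit P.
      At P: no right child.
    Visit B.
    At B: go right to M.
      M is a leaf — visit M.
  Visit Z.
  At Z: go right to W.
    W is a leaf — visit W.
Visit J.
At J: go right to T.
  At T: no left child.
  Visit T.
  At T: go right to E.
    At E: go left to C.
      At C: no left child.
      Visit C.
      At C: go right to K.
        K is a leaf — visit K.
    Visit E.
    At E: go right to N.
      N is a leaf — visit N.
Full in-order sequence: H, P, B, M, Z, W, J, T, C, K, E, N.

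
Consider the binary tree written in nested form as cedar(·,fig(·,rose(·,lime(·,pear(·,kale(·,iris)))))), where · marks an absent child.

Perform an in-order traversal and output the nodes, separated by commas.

cedar, fig, rose, lime, pear, kale, iris

In-order visits the left subtree, then the node, then the right subtree.
At cedar: no left child.
Visit cedar.
At cedar: go right to fig.
  At fig: no left child.
  Visit fig.
  At fig: go right to rose.
    At rose: no left child.
    Visit rose.
    At rose: go right to lime.
      At lime: no left child.
      Visit lime.
      At lime: go right to pear.
        At pear: no left child.
        Visit pear.
        At pear: go right to kale.
          At kale: no left child.
          Visit kale.
          At kale: go right to iris.
            iris is a leaf — visit iris.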